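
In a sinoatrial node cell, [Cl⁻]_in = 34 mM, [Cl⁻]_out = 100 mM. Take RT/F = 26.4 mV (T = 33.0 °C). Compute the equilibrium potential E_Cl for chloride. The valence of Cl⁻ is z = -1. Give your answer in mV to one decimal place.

E = (26.4/z) · ln([Cl⁻]_out/[Cl⁻]_in) with z = -1.
For an anion, dividing by z = -1 reverses the sign.
= (26.4/-1) · ln(100/34) = -26.40 · ln(2.941)
= -26.40 · (1.0788) = -28.48 mV

-28.5 mV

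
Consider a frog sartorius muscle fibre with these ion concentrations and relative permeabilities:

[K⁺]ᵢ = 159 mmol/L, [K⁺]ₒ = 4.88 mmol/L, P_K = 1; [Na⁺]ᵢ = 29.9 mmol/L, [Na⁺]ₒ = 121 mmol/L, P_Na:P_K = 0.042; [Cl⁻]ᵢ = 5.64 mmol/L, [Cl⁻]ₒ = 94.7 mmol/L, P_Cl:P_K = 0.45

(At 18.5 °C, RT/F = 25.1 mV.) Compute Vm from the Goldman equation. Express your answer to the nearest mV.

Vm = 25.1 · ln[(Σ P·[cation]ₒ + Σ P·[anion]ᵢ) / (Σ P·[cation]ᵢ + Σ P·[anion]ₒ)]
Numerator = 1×4.88 + 0.042×121 + 0.45×5.64 = 12.5
Denominator = 1×159 + 0.042×29.9 + 0.45×94.7 = 202.9
Vm = 25.1 · ln(0.061616) = 25.1 × (-2.7868) = -69.95 mV

-70 mV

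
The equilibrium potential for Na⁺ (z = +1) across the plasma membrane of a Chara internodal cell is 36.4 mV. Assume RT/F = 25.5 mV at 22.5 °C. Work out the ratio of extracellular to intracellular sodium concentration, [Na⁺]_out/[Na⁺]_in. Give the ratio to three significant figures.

4.17

ln([out]/[in]) = E·z/(25.5) = 36.4 × 1 / 25.5 = 1.4275
[out]/[in] = e^(1.4275) = 4.168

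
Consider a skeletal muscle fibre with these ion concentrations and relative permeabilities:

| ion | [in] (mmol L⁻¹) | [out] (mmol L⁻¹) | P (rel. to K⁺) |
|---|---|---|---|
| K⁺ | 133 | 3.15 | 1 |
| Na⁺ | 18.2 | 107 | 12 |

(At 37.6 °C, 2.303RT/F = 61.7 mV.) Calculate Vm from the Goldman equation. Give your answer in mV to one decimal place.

34.8 mV

Vm = 61.7 · log₁₀[(Σ P·[cation]ₒ + Σ P·[anion]ᵢ) / (Σ P·[cation]ᵢ + Σ P·[anion]ₒ)]
Numerator = 1×3.15 + 12×107 = 1287
Denominator = 1×133 + 12×18.2 = 351.4
Vm = 61.7 · log₁₀(3.6629) = 61.7 × (0.5638) = 34.79 mV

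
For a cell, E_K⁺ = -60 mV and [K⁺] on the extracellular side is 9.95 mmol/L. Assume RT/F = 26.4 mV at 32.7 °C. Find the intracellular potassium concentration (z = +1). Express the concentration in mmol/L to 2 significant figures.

97 mmol/L

Nernst: E = (26.4/1) · ln([out]/[in]), so ln([out]/[in]) = -60.0 × 1 / 26.4 = -2.2727.
[out]/[in] = e^(-2.2727) = 0.103.
[in] = 9.95 / 0.103 = 96.57 mmol/L.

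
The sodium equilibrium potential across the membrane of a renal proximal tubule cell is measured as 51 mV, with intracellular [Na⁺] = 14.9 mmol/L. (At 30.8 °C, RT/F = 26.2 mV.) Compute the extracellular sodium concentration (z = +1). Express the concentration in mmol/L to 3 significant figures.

104 mmol/L

Nernst: E = (26.2/1) · ln([out]/[in]), so ln([out]/[in]) = 51.0 × 1 / 26.2 = 1.9466.
[out]/[in] = e^(1.9466) = 7.005.
[out] = 7.005 × 14.9 = 104.4 mmol/L.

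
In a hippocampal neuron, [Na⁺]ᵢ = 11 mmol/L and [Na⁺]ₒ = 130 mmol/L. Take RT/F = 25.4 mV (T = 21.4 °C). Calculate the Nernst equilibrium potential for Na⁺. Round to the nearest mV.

63 mV

E = (25.4/z) · ln([Na⁺]_out/[Na⁺]_in) with z = +1.
= (25.4/1) · ln(130/11) = 25.40 · ln(11.82)
= 25.40 · (2.4696) = 62.73 mV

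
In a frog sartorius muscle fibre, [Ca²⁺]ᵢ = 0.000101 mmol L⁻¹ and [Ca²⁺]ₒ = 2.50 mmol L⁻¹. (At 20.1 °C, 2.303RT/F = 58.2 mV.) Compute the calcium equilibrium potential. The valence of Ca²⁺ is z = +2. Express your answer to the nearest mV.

128 mV

E = (58.2/z) · log₁₀([Ca²⁺]_out/[Ca²⁺]_in) with z = +2.
= (58.2/2) · log₁₀(2.50/0.000101) = 29.10 · log₁₀(2.475e+04)
= 29.10 · (4.3936) = 127.85 mV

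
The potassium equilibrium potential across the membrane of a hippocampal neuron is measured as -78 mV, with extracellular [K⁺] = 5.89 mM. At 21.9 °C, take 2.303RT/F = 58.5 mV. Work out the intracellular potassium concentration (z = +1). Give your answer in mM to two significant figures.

Nernst: E = (58.5/1) · log₁₀([out]/[in]), so log₁₀([out]/[in]) = -78.0 × 1 / 58.5 = -1.3333.
[out]/[in] = 10^(-1.3333) = 0.04642.
[in] = 5.89 / 0.04642 = 126.9 mM.

130 mM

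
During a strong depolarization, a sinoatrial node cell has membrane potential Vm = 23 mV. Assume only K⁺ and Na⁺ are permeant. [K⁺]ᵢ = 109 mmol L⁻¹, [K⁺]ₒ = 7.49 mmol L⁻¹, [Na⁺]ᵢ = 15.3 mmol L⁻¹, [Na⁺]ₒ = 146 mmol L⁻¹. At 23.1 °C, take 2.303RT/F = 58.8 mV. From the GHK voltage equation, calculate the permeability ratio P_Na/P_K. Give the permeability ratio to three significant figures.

Let α = P_Na/P_K. GHK: Vm = 58.8·log₁₀[(Kₒ + α·Naₒ)/(Kᵢ + α·Naᵢ)].
10^(Vm/58.8) = 10^(23.0/58.8) = 2.4613
So 2.4613·(Kᵢ + α·Naᵢ) = Kₒ + α·Naₒ → α = (2.4613·109.0 − 7.49) / (146.0 − 2.4613·15.3)
α = (268.3 − 7.49) / (146.0 − 37.66) = 260.8/108.3 = 2.407

2.41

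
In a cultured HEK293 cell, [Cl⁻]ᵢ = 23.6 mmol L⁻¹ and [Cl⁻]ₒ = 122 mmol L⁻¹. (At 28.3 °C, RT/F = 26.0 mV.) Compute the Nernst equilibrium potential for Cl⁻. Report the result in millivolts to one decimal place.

-42.7 mV

E = (26.0/z) · ln([Cl⁻]_out/[Cl⁻]_in) with z = -1.
For an anion, dividing by z = -1 reverses the sign.
= (26.0/-1) · ln(122/23.6) = -26.00 · ln(5.169)
= -26.00 · (1.6428) = -42.71 mV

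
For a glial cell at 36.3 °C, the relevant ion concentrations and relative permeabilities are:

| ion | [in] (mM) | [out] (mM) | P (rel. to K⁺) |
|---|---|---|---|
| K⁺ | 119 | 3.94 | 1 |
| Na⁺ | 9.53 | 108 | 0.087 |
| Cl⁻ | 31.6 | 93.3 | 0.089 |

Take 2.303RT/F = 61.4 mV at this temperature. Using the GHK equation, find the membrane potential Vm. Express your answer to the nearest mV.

Vm = 61.4 · log₁₀[(Σ P·[cation]ₒ + Σ P·[anion]ᵢ) / (Σ P·[cation]ᵢ + Σ P·[anion]ₒ)]
Numerator = 1×3.94 + 0.087×108 + 0.089×31.6 = 16.15
Denominator = 1×119 + 0.087×9.53 + 0.089×93.3 = 128.1
Vm = 61.4 · log₁₀(0.12603) = 61.4 × (-0.8995) = -55.23 mV

-55 mV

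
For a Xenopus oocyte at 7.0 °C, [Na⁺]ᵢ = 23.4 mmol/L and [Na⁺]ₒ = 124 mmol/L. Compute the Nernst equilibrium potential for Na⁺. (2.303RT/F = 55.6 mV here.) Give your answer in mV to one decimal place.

40.3 mV

E = (55.6/z) · log₁₀([Na⁺]_out/[Na⁺]_in) with z = +1.
= (55.6/1) · log₁₀(124/23.4) = 55.60 · log₁₀(5.299)
= 55.60 · (0.7242) = 40.27 mV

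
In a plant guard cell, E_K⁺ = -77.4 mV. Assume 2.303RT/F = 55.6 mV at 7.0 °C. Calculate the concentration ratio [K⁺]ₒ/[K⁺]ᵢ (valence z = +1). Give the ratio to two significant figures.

0.041

log₁₀([out]/[in]) = E·z/(55.6) = -77.4 × 1 / 55.6 = -1.3921
[out]/[in] = 10^(-1.3921) = 0.04054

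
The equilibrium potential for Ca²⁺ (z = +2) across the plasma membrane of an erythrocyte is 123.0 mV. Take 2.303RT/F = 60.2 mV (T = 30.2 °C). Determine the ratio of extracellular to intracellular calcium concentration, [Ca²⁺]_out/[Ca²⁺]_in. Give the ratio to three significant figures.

log₁₀([out]/[in]) = E·z/(60.2) = 123.0 × 2 / 60.2 = 4.0864
[out]/[in] = 10^(4.0864) = 1.22e+04

12200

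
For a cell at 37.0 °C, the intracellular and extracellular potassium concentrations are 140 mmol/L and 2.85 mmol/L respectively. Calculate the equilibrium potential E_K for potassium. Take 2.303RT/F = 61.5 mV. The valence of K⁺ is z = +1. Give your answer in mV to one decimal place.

-104.0 mV

E = (61.5/z) · log₁₀([K⁺]_out/[K⁺]_in) with z = +1.
= (61.5/1) · log₁₀(2.85/140) = 61.50 · log₁₀(0.02036)
= 61.50 · (-1.6913) = -104.01 mV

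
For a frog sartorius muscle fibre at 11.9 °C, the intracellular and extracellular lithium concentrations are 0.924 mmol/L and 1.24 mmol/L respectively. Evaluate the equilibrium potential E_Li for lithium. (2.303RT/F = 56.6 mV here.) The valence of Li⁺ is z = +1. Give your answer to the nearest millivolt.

7 mV

E = (56.6/z) · log₁₀([Li⁺]_out/[Li⁺]_in) with z = +1.
= (56.6/1) · log₁₀(1.24/0.924) = 56.60 · log₁₀(1.342)
= 56.60 · (0.1277) = 7.23 mV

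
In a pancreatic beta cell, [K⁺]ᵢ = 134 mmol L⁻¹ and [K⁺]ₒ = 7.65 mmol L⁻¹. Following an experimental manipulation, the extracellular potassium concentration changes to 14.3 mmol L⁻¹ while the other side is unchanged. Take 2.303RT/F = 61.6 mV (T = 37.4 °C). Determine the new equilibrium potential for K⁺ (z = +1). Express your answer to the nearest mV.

After the shift: [K⁺]_out = 14.3, [K⁺]_in = 134 mmol L⁻¹.
E_new = (61.6/1)·log₁₀(14.3/134) = 61.60 · (-0.9718) = -59.86 mV

-60 mV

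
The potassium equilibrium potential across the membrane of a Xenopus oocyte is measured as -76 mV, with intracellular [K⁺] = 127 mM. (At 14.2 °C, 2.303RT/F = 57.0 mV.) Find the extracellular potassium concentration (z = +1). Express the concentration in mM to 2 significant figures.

5.9 mM

Nernst: E = (57.0/1) · log₁₀([out]/[in]), so log₁₀([out]/[in]) = -76.0 × 1 / 57.0 = -1.3333.
[out]/[in] = 10^(-1.3333) = 0.04642.
[out] = 0.04642 × 127 = 5.895 mM.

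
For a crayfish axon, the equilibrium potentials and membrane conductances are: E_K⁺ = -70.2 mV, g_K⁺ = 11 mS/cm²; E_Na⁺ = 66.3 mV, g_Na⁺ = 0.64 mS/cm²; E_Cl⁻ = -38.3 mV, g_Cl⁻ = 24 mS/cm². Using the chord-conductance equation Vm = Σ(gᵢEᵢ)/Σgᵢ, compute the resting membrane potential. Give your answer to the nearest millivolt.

Σ gᵢEᵢ = 11·(-70.2) + 0.64·(66.3) + 24·(-38.3) = -1648.97
Σ gᵢ = 11 + 0.64 + 24 = 35.64
Vm = -1648.97 / 35.64 = -46.27 mV

-46 mV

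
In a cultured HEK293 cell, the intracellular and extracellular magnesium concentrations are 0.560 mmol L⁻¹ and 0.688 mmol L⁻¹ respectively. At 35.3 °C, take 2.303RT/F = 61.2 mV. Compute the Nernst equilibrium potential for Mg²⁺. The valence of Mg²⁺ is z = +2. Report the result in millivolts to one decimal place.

2.7 mV

E = (61.2/z) · log₁₀([Mg²⁺]_out/[Mg²⁺]_in) with z = +2.
= (61.2/2) · log₁₀(0.688/0.560) = 30.60 · log₁₀(1.229)
= 30.60 · (0.0894) = 2.74 mV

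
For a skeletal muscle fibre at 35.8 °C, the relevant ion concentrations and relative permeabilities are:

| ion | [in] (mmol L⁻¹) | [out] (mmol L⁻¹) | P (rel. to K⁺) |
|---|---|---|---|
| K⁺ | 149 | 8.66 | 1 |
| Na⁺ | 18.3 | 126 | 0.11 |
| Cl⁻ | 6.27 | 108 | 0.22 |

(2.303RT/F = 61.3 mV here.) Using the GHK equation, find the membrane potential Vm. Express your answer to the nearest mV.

Vm = 61.3 · log₁₀[(Σ P·[cation]ₒ + Σ P·[anion]ᵢ) / (Σ P·[cation]ᵢ + Σ P·[anion]ₒ)]
Numerator = 1×8.66 + 0.11×126 + 0.22×6.27 = 23.9
Denominator = 1×149 + 0.11×18.3 + 0.22×108 = 174.8
Vm = 61.3 · log₁₀(0.13675) = 61.3 × (-0.8641) = -52.97 mV

-53 mV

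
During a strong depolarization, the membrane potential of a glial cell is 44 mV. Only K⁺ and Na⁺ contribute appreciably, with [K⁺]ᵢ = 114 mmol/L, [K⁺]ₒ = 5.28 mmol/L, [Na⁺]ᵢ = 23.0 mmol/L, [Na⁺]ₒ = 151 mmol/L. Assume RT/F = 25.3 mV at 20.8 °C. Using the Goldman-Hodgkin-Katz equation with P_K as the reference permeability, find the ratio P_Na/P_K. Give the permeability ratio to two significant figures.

Let α = P_Na/P_K. GHK: Vm = 25.3·ln[(Kₒ + α·Naₒ)/(Kᵢ + α·Naᵢ)].
e^(Vm/25.3) = e^(44.0/25.3) = 5.6924
So 5.6924·(Kᵢ + α·Naᵢ) = Kₒ + α·Naₒ → α = (5.6924·114.0 − 5.28) / (151.0 − 5.6924·23.0)
α = (648.9 − 5.28) / (151.0 − 130.9) = 643.7/20.07 = 32.06

32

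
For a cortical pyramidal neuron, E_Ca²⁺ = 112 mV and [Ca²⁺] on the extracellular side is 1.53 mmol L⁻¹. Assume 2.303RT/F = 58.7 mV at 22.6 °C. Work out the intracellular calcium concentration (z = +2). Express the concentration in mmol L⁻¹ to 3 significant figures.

0.000234 mmol L⁻¹

Nernst: E = (58.7/2) · log₁₀([out]/[in]), so log₁₀([out]/[in]) = 112.0 × 2 / 58.7 = 3.8160.
[out]/[in] = 10^(3.8160) = 6547.
[in] = 1.53 / 6547 = 0.0002337 mmol L⁻¹.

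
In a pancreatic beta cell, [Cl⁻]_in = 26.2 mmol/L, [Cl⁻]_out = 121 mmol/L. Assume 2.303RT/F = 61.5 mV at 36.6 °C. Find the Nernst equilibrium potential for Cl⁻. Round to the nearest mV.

E = (61.5/z) · log₁₀([Cl⁻]_out/[Cl⁻]_in) with z = -1.
For an anion, dividing by z = -1 reverses the sign.
= (61.5/-1) · log₁₀(121/26.2) = -61.50 · log₁₀(4.618)
= -61.50 · (0.6645) = -40.87 mV

-41 mV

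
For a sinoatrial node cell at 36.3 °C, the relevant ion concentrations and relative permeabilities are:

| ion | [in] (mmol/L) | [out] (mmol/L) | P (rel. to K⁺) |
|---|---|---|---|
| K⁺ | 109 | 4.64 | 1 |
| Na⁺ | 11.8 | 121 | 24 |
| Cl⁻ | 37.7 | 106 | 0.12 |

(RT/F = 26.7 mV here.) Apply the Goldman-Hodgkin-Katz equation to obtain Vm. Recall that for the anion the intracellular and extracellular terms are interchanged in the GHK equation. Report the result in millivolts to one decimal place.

Vm = 26.7 · ln[(Σ P·[cation]ₒ + Σ P·[anion]ᵢ) / (Σ P·[cation]ᵢ + Σ P·[anion]ₒ)]
Numerator = 1×4.64 + 24×121 + 0.12×37.7 = 2913
Denominator = 1×109 + 24×11.8 + 0.12×106 = 404.9
Vm = 26.7 · ln(7.1944) = 26.7 × (1.9733) = 52.69 mV

52.7 mV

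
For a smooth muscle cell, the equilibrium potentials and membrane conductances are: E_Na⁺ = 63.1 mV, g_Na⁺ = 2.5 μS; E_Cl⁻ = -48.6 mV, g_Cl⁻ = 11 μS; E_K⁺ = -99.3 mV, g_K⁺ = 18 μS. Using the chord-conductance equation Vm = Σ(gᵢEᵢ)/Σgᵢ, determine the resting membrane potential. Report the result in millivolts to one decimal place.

-68.7 mV

Σ gᵢEᵢ = 2.5·(63.1) + 11·(-48.6) + 18·(-99.3) = -2164.25
Σ gᵢ = 2.5 + 11 + 18 = 31.5
Vm = -2164.25 / 31.5 = -68.71 mV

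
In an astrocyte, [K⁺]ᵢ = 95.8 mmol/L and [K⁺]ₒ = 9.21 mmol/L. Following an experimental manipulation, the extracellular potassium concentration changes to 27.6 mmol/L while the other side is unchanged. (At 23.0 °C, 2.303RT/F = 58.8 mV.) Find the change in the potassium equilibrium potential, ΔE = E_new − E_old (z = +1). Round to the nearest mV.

E_old = (58.8/1)·log₁₀(9.21/95.8) = -59.81 mV
E_new = (58.8/1)·log₁₀(27.6/95.8) = -31.78 mV
ΔE = -31.78 − (-59.81) = 28.03 mV

28 mV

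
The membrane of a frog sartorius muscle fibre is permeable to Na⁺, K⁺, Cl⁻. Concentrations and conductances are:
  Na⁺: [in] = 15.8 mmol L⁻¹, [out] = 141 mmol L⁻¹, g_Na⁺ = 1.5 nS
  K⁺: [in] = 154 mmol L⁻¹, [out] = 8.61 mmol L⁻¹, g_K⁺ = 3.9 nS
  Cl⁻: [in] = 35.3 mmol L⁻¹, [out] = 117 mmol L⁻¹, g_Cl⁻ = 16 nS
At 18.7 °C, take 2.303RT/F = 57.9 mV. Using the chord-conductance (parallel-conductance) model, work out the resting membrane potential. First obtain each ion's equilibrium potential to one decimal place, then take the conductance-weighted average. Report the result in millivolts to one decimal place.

-31.9 mV

E_Na⁺ = (57.9/1)·log₁₀(141/15.8) = 55.0 mV
E_K⁺ = (57.9/1)·log₁₀(8.61/154) = -72.5 mV
E_Cl⁻ = (57.9/-1)·log₁₀(117/35.3) = -30.1 mV
Vm = (Σ gᵢEᵢ)/(Σ gᵢ) = (1.5·55.0 + 3.9·-72.5 + 16·-30.1) / (1.5 + 3.9 + 16)
= -681.85 / 21.4 = -31.86 mV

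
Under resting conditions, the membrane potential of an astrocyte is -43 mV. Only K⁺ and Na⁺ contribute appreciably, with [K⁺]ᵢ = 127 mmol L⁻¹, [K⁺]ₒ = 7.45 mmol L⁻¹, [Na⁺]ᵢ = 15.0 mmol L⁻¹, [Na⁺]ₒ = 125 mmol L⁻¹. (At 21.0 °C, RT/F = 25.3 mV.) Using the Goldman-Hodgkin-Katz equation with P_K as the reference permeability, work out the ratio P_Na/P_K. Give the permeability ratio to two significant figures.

0.13

Let α = P_Na/P_K. GHK: Vm = 25.3·ln[(Kₒ + α·Naₒ)/(Kᵢ + α·Naᵢ)].
e^(Vm/25.3) = e^(-43.0/25.3) = 0.18276
So 0.18276·(Kᵢ + α·Naᵢ) = Kₒ + α·Naₒ → α = (0.18276·127.0 − 7.45) / (125.0 − 0.18276·15.0)
α = (23.21 − 7.45) / (125.0 − 2.741) = 15.76/122.3 = 0.1289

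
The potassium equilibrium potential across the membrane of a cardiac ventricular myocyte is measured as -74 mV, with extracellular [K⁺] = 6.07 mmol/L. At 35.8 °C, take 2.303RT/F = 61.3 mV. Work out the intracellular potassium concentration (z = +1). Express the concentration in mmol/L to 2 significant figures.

Nernst: E = (61.3/1) · log₁₀([out]/[in]), so log₁₀([out]/[in]) = -74.0 × 1 / 61.3 = -1.2072.
[out]/[in] = 10^(-1.2072) = 0.06206.
[in] = 6.07 / 0.06206 = 97.81 mmol/L.

98 mmol/L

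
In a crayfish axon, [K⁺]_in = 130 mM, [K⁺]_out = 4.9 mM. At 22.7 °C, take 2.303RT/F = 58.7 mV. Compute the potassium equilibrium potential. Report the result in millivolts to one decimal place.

E = (58.7/z) · log₁₀([K⁺]_out/[K⁺]_in) with z = +1.
= (58.7/1) · log₁₀(4.9/130) = 58.70 · log₁₀(0.03769)
= 58.70 · (-1.4237) = -83.57 mV

-83.6 mV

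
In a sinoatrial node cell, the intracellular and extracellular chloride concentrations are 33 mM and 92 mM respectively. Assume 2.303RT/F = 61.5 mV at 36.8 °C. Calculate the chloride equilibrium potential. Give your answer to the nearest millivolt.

-27 mV

E = (61.5/z) · log₁₀([Cl⁻]_out/[Cl⁻]_in) with z = -1.
For an anion, dividing by z = -1 reverses the sign.
= (61.5/-1) · log₁₀(92/33) = -61.50 · log₁₀(2.788)
= -61.50 · (0.4453) = -27.38 mV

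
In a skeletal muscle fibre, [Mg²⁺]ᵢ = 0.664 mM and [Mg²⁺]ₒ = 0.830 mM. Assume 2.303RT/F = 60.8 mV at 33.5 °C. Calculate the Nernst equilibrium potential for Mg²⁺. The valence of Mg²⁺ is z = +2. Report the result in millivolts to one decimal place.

E = (60.8/z) · log₁₀([Mg²⁺]_out/[Mg²⁺]_in) with z = +2.
= (60.8/2) · log₁₀(0.830/0.664) = 30.40 · log₁₀(1.25)
= 30.40 · (0.0969) = 2.95 mV

2.9 mV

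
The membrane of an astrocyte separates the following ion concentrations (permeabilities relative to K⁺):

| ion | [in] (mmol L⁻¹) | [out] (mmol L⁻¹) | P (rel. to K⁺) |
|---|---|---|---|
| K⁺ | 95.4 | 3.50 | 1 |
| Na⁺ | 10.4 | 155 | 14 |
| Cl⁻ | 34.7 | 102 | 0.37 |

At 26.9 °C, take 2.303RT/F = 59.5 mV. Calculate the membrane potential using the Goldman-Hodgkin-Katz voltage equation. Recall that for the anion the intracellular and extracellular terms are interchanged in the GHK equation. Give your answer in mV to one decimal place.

53.2 mV

Vm = 59.5 · log₁₀[(Σ P·[cation]ₒ + Σ P·[anion]ᵢ) / (Σ P·[cation]ᵢ + Σ P·[anion]ₒ)]
Numerator = 1×3.50 + 14×155 + 0.37×34.7 = 2186
Denominator = 1×95.4 + 14×10.4 + 0.37×102 = 278.7
Vm = 59.5 · log₁₀(7.8436) = 59.5 × (0.8945) = 53.22 mV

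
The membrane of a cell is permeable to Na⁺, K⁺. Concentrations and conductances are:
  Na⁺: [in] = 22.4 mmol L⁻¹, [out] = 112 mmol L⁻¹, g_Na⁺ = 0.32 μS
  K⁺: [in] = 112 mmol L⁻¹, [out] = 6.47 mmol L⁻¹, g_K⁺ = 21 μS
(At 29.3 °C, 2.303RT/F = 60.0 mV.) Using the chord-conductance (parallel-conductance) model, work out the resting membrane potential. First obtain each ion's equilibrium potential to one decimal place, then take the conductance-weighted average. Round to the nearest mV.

E_Na⁺ = (60.0/1)·log₁₀(112/22.4) = 41.9 mV
E_K⁺ = (60.0/1)·log₁₀(6.47/112) = -74.3 mV
Vm = (Σ gᵢEᵢ)/(Σ gᵢ) = (0.32·41.9 + 21·-74.3) / (0.32 + 21)
= -1546.89 / 21.32 = -72.56 mV

-73 mV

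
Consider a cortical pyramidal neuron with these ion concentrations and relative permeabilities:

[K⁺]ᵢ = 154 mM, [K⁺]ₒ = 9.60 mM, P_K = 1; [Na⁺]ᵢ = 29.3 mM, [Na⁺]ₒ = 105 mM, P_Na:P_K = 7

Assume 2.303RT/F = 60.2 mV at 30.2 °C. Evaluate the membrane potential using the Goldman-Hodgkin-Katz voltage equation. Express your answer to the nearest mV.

19 mV

Vm = 60.2 · log₁₀[(Σ P·[cation]ₒ + Σ P·[anion]ᵢ) / (Σ P·[cation]ᵢ + Σ P·[anion]ₒ)]
Numerator = 1×9.60 + 7×105 = 744.6
Denominator = 1×154 + 7×29.3 = 359.1
Vm = 60.2 · log₁₀(2.0735) = 60.2 × (0.3167) = 19.07 mV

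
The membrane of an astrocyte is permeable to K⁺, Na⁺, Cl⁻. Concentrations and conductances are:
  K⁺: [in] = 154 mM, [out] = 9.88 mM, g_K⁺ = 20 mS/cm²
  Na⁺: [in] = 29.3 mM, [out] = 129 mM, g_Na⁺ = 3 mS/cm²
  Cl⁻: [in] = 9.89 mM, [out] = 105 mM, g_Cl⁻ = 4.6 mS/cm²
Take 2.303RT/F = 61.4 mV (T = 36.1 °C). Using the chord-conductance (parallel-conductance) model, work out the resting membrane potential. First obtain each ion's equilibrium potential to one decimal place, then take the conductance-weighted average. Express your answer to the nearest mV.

E_K⁺ = (61.4/1)·log₁₀(9.88/154) = -73.2 mV
E_Na⁺ = (61.4/1)·log₁₀(129/29.3) = 39.5 mV
E_Cl⁻ = (61.4/-1)·log₁₀(105/9.89) = -63.0 mV
Vm = (Σ gᵢEᵢ)/(Σ gᵢ) = (20·-73.2 + 3·39.5 + 4.6·-63.0) / (20 + 3 + 4.6)
= -1635.30 / 27.6 = -59.25 mV

-59 mV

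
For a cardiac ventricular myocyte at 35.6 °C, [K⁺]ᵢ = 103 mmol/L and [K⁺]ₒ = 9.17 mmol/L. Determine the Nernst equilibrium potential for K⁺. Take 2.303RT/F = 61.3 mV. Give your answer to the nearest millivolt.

-64 mV

E = (61.3/z) · log₁₀([K⁺]_out/[K⁺]_in) with z = +1.
= (61.3/1) · log₁₀(9.17/103) = 61.30 · log₁₀(0.08903)
= 61.30 · (-1.0505) = -64.39 mV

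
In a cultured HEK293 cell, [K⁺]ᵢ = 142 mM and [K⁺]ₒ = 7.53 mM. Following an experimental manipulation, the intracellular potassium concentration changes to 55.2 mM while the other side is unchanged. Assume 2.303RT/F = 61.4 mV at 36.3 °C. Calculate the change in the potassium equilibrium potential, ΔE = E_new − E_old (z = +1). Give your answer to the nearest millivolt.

25 mV

E_old = (61.4/1)·log₁₀(7.53/142) = -78.32 mV
E_new = (61.4/1)·log₁₀(7.53/55.2) = -53.12 mV
ΔE = -53.12 − (-78.32) = 25.20 mV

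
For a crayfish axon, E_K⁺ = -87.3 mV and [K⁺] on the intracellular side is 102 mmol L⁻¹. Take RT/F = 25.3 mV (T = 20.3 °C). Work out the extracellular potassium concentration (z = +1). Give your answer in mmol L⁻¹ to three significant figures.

Nernst: E = (25.3/1) · ln([out]/[in]), so ln([out]/[in]) = -87.3 × 1 / 25.3 = -3.4506.
[out]/[in] = e^(-3.4506) = 0.03173.
[out] = 0.03173 × 102 = 3.236 mmol L⁻¹.

3.24 mmol L⁻¹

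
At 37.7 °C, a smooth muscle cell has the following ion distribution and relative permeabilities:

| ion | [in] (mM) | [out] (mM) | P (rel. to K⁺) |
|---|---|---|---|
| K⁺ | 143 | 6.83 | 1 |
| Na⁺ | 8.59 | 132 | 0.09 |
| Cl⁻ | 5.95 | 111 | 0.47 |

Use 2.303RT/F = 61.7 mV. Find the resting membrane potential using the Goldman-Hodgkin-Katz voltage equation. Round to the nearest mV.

-59 mV

Vm = 61.7 · log₁₀[(Σ P·[cation]ₒ + Σ P·[anion]ᵢ) / (Σ P·[cation]ᵢ + Σ P·[anion]ₒ)]
Numerator = 1×6.83 + 0.09×132 + 0.47×5.95 = 21.51
Denominator = 1×143 + 0.09×8.59 + 0.47×111 = 195.9
Vm = 61.7 · log₁₀(0.10976) = 61.7 × (-0.9596) = -59.20 mV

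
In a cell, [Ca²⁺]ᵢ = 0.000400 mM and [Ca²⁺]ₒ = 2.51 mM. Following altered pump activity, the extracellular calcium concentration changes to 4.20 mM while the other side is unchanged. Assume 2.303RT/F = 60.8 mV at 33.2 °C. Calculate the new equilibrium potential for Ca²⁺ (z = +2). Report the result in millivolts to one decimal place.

After the shift: [Ca²⁺]_out = 4.20, [Ca²⁺]_in = 0.000400 mM.
E_new = (60.8/2)·log₁₀(4.20/0.000400) = 30.40 · (4.0212) = 122.24 mV

122.2 mV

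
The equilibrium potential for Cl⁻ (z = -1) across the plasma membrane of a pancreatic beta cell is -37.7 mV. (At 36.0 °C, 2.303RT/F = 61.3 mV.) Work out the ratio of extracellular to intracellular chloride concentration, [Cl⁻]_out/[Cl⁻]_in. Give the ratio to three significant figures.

log₁₀([out]/[in]) = E·z/(61.3) = -37.7 × -1 / 61.3 = 0.6150
[out]/[in] = 10^(0.6150) = 4.121

4.12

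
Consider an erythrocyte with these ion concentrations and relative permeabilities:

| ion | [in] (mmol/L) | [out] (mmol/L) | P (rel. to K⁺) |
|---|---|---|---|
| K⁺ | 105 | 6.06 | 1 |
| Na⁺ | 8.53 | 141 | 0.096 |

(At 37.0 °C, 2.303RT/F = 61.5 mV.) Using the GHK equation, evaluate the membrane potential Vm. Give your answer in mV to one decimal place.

-45.0 mV

Vm = 61.5 · log₁₀[(Σ P·[cation]ₒ + Σ P·[anion]ᵢ) / (Σ P·[cation]ᵢ + Σ P·[anion]ₒ)]
Numerator = 1×6.06 + 0.096×141 = 19.6
Denominator = 1×105 + 0.096×8.53 = 105.8
Vm = 61.5 · log₁₀(0.18518) = 61.5 × (-0.7324) = -45.04 mV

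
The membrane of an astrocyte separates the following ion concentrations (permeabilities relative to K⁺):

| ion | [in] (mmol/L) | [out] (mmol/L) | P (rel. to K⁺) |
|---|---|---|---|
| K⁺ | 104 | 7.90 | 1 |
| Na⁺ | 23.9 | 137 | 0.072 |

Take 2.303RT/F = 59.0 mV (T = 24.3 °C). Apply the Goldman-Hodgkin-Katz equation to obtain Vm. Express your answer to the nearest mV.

-46 mV

Vm = 59.0 · log₁₀[(Σ P·[cation]ₒ + Σ P·[anion]ᵢ) / (Σ P·[cation]ᵢ + Σ P·[anion]ₒ)]
Numerator = 1×7.90 + 0.072×137 = 17.76
Denominator = 1×104 + 0.072×23.9 = 105.7
Vm = 59.0 · log₁₀(0.16803) = 59.0 × (-0.7746) = -45.70 mV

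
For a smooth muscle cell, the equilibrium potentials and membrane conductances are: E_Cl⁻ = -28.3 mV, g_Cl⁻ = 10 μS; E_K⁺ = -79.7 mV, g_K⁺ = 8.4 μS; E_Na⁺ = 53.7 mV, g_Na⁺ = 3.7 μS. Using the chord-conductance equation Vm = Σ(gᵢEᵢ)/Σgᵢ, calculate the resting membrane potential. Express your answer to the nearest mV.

-34 mV

Σ gᵢEᵢ = 10·(-28.3) + 8.4·(-79.7) + 3.7·(53.7) = -753.79
Σ gᵢ = 10 + 8.4 + 3.7 = 22.1
Vm = -753.79 / 22.1 = -34.11 mV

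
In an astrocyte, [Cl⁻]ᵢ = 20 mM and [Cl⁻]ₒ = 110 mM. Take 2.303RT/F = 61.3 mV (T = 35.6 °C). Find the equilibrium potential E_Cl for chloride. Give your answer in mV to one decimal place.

E = (61.3/z) · log₁₀([Cl⁻]_out/[Cl⁻]_in) with z = -1.
For an anion, dividing by z = -1 reverses the sign.
= (61.3/-1) · log₁₀(110/20) = -61.30 · log₁₀(5.5)
= -61.30 · (0.7404) = -45.38 mV

-45.4 mV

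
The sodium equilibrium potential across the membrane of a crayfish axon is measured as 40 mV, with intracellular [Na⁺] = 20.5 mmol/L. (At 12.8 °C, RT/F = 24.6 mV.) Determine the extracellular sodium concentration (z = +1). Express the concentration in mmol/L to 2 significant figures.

Nernst: E = (24.6/1) · ln([out]/[in]), so ln([out]/[in]) = 40.0 × 1 / 24.6 = 1.6260.
[out]/[in] = e^(1.6260) = 5.084.
[out] = 5.084 × 20.5 = 104.2 mmol/L.

100 mmol/L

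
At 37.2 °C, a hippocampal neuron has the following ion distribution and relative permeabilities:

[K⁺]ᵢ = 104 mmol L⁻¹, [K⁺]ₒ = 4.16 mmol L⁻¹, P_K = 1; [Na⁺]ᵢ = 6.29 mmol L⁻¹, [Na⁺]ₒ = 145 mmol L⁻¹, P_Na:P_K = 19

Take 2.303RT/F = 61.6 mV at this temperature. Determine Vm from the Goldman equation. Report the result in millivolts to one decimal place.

67.2 mV

Vm = 61.6 · log₁₀[(Σ P·[cation]ₒ + Σ P·[anion]ᵢ) / (Σ P·[cation]ᵢ + Σ P·[anion]ₒ)]
Numerator = 1×4.16 + 19×145 = 2759
Denominator = 1×104 + 19×6.29 = 223.5
Vm = 61.6 · log₁₀(12.345) = 61.6 × (1.0915) = 67.24 mV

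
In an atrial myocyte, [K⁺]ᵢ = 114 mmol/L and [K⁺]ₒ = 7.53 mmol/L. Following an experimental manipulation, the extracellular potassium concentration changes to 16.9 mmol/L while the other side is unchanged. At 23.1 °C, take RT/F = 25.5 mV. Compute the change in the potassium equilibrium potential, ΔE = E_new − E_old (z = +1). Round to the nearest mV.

E_old = (25.5/1)·ln(7.53/114) = -69.29 mV
E_new = (25.5/1)·ln(16.9/114) = -48.68 mV
ΔE = -48.68 − (-69.29) = 20.61 mV

21 mV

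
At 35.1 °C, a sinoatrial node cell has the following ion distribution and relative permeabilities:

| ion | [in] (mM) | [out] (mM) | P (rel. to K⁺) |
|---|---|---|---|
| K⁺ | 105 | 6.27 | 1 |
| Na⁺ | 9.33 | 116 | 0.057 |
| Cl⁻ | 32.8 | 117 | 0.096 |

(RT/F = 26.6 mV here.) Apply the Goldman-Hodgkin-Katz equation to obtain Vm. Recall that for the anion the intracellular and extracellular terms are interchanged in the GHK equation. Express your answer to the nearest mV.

Vm = 26.6 · ln[(Σ P·[cation]ₒ + Σ P·[anion]ᵢ) / (Σ P·[cation]ᵢ + Σ P·[anion]ₒ)]
Numerator = 1×6.27 + 0.057×116 + 0.096×32.8 = 16.03
Denominator = 1×105 + 0.057×9.33 + 0.096×117 = 116.8
Vm = 26.6 · ln(0.13729) = 26.6 × (-1.9856) = -52.82 mV

-53 mV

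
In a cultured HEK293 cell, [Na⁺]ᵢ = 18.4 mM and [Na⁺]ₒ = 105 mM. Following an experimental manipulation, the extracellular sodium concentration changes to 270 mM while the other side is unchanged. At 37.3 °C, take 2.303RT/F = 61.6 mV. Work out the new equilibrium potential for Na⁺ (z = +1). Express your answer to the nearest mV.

72 mV

After the shift: [Na⁺]_out = 270, [Na⁺]_in = 18.4 mM.
E_new = (61.6/1)·log₁₀(270/18.4) = 61.60 · (1.1665) = 71.86 mV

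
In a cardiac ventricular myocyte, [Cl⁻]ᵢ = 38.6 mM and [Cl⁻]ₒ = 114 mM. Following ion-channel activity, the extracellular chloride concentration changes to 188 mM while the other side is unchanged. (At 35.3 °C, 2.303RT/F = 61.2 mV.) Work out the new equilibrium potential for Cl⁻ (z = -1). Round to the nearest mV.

After the shift: [Cl⁻]_out = 188, [Cl⁻]_in = 38.6 mM.
E_new = (61.2/-1)·log₁₀(188/38.6) = -61.20 · (0.6876) = -42.08 mV

-42 mV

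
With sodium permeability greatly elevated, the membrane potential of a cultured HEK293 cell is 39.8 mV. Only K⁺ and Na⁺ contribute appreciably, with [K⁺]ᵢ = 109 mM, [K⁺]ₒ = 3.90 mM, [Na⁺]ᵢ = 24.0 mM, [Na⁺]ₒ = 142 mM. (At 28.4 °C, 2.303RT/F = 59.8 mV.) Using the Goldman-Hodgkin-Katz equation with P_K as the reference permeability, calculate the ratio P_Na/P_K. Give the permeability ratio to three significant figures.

16.2

Let α = P_Na/P_K. GHK: Vm = 59.8·log₁₀[(Kₒ + α·Naₒ)/(Kᵢ + α·Naᵢ)].
10^(Vm/59.8) = 10^(39.8/59.8) = 4.6297
So 4.6297·(Kᵢ + α·Naᵢ) = Kₒ + α·Naₒ → α = (4.6297·109.0 − 3.9) / (142.0 − 4.6297·24.0)
α = (504.6 − 3.9) / (142.0 − 111.1) = 500.7/30.89 = 16.21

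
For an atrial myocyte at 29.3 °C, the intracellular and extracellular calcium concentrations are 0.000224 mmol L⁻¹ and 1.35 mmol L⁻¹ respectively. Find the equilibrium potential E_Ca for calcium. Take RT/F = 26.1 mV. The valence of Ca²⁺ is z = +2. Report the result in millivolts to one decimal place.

E = (26.1/z) · ln([Ca²⁺]_out/[Ca²⁺]_in) with z = +2.
= (26.1/2) · ln(1.35/0.000224) = 13.05 · ln(6027)
= 13.05 · (8.7040) = 113.59 mV

113.6 mV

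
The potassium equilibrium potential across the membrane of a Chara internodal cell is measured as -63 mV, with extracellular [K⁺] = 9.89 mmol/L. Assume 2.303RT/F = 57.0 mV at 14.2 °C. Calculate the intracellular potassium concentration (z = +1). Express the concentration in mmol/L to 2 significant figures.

Nernst: E = (57.0/1) · log₁₀([out]/[in]), so log₁₀([out]/[in]) = -63.0 × 1 / 57.0 = -1.1053.
[out]/[in] = 10^(-1.1053) = 0.07848.
[in] = 9.89 / 0.07848 = 126 mmol/L.

130 mmol/L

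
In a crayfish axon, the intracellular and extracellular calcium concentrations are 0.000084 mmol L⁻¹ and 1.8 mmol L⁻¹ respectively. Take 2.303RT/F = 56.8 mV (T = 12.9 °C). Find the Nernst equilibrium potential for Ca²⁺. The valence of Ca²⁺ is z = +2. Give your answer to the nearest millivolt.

123 mV

E = (56.8/z) · log₁₀([Ca²⁺]_out/[Ca²⁺]_in) with z = +2.
= (56.8/2) · log₁₀(1.8/0.000084) = 28.40 · log₁₀(2.143e+04)
= 28.40 · (4.3310) = 123.00 mV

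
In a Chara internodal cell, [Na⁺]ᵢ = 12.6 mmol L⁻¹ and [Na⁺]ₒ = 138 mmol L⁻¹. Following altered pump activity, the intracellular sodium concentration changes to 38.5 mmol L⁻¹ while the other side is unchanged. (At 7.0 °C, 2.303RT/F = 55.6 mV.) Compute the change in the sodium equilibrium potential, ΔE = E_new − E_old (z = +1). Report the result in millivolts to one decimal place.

E_old = (55.6/1)·log₁₀(138/12.6) = 57.80 mV
E_new = (55.6/1)·log₁₀(138/38.5) = 30.83 mV
ΔE = 30.83 − (57.80) = -26.97 mV

-27.0 mV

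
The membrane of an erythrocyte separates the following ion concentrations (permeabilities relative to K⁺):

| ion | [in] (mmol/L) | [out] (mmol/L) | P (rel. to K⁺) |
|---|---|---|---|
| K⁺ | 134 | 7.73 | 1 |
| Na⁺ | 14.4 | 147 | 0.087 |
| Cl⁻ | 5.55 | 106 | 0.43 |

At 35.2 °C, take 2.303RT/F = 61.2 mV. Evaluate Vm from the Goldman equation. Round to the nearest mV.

-55 mV

Vm = 61.2 · log₁₀[(Σ P·[cation]ₒ + Σ P·[anion]ᵢ) / (Σ P·[cation]ᵢ + Σ P·[anion]ₒ)]
Numerator = 1×7.73 + 0.087×147 + 0.43×5.55 = 22.91
Denominator = 1×134 + 0.087×14.4 + 0.43×106 = 180.8
Vm = 61.2 · log₁₀(0.12667) = 61.2 × (-0.8973) = -54.92 mV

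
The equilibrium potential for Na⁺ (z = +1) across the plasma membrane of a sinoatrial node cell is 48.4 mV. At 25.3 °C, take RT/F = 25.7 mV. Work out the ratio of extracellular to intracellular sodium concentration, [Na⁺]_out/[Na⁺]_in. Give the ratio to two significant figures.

ln([out]/[in]) = E·z/(25.7) = 48.4 × 1 / 25.7 = 1.8833
[out]/[in] = e^(1.8833) = 6.575

6.6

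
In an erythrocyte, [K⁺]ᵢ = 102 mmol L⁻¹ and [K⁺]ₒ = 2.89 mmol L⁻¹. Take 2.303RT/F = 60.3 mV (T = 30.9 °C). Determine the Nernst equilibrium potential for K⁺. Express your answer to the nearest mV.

E = (60.3/z) · log₁₀([K⁺]_out/[K⁺]_in) with z = +1.
= (60.3/1) · log₁₀(2.89/102) = 60.30 · log₁₀(0.02833)
= 60.30 · (-1.5477) = -93.33 mV

-93 mV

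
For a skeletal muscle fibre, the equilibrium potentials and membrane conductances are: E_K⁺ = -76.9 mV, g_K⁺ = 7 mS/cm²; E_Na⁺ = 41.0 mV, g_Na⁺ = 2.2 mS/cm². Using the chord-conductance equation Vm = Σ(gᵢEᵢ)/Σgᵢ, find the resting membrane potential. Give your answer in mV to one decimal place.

-48.7 mV

Σ gᵢEᵢ = 7·(-76.9) + 2.2·(41.0) = -448.10
Σ gᵢ = 7 + 2.2 = 9.2
Vm = -448.10 / 9.2 = -48.71 mV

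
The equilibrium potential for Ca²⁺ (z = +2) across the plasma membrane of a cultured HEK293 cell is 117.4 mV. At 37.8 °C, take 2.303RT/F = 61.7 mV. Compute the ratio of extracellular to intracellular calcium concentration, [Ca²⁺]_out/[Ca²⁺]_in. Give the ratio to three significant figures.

6390

log₁₀([out]/[in]) = E·z/(61.7) = 117.4 × 2 / 61.7 = 3.8055
[out]/[in] = 10^(3.8055) = 6390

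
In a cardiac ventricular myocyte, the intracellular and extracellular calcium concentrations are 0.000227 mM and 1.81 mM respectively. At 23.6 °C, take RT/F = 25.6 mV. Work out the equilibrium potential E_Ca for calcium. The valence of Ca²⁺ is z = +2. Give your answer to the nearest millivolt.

115 mV

E = (25.6/z) · ln([Ca²⁺]_out/[Ca²⁺]_in) with z = +2.
= (25.6/2) · ln(1.81/0.000227) = 12.80 · ln(7974)
= 12.80 · (8.9839) = 114.99 mV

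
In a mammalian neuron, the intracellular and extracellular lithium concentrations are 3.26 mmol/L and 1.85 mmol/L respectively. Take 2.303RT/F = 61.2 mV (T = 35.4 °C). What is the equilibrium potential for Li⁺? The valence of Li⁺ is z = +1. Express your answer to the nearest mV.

-15 mV

E = (61.2/z) · log₁₀([Li⁺]_out/[Li⁺]_in) with z = +1.
= (61.2/1) · log₁₀(1.85/3.26) = 61.20 · log₁₀(0.5675)
= 61.20 · (-0.2460) = -15.06 mV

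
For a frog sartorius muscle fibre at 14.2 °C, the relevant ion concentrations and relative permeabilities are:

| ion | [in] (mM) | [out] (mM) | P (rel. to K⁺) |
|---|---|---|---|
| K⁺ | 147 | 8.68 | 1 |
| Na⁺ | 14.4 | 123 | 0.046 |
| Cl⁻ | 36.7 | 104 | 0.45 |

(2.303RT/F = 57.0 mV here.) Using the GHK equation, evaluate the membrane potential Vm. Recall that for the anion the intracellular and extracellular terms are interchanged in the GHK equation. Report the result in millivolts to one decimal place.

-45.6 mV

Vm = 57.0 · log₁₀[(Σ P·[cation]ₒ + Σ P·[anion]ᵢ) / (Σ P·[cation]ᵢ + Σ P·[anion]ₒ)]
Numerator = 1×8.68 + 0.046×123 + 0.45×36.7 = 30.85
Denominator = 1×147 + 0.046×14.4 + 0.45×104 = 194.5
Vm = 57.0 · log₁₀(0.15866) = 57.0 × (-0.7995) = -45.57 mV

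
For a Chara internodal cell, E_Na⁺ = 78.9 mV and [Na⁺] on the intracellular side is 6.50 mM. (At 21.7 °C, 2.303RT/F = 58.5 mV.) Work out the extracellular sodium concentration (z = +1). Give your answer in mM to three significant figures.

Nernst: E = (58.5/1) · log₁₀([out]/[in]), so log₁₀([out]/[in]) = 78.9 × 1 / 58.5 = 1.3487.
[out]/[in] = 10^(1.3487) = 22.32.
[out] = 22.32 × 6.50 = 145.1 mM.

145 mM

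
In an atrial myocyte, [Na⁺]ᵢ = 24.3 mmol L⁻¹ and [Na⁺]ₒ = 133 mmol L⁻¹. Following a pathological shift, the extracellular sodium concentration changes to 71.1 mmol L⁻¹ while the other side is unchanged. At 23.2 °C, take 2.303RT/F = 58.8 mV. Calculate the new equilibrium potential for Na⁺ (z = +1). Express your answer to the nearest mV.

After the shift: [Na⁺]_out = 71.1, [Na⁺]_in = 24.3 mmol L⁻¹.
E_new = (58.8/1)·log₁₀(71.1/24.3) = 58.80 · (0.4663) = 27.42 mV

27 mV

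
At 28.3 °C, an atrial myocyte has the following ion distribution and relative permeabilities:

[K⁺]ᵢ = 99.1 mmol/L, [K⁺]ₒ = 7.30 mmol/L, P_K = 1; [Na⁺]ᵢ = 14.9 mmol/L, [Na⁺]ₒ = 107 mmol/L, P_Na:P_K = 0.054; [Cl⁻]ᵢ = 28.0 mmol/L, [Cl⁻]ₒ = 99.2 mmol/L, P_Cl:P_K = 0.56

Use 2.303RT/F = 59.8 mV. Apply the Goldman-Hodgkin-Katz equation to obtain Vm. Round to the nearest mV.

Vm = 59.8 · log₁₀[(Σ P·[cation]ₒ + Σ P·[anion]ᵢ) / (Σ P·[cation]ᵢ + Σ P·[anion]ₒ)]
Numerator = 1×7.30 + 0.054×107 + 0.56×28.0 = 28.76
Denominator = 1×99.1 + 0.054×14.9 + 0.56×99.2 = 155.5
Vm = 59.8 · log₁₀(0.18499) = 59.8 × (-0.7329) = -43.82 mV

-44 mV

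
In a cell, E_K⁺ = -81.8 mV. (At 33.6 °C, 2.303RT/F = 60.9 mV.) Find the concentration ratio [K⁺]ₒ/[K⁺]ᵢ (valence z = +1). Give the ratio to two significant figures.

log₁₀([out]/[in]) = E·z/(60.9) = -81.8 × 1 / 60.9 = -1.3432
[out]/[in] = 10^(-1.3432) = 0.04537

0.045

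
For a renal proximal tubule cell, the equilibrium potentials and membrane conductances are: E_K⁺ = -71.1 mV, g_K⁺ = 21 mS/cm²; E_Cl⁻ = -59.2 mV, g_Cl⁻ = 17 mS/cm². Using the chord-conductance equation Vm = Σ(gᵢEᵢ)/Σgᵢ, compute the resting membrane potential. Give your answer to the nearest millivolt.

Σ gᵢEᵢ = 21·(-71.1) + 17·(-59.2) = -2499.50
Σ gᵢ = 21 + 17 = 38
Vm = -2499.50 / 38 = -65.78 mV

-66 mV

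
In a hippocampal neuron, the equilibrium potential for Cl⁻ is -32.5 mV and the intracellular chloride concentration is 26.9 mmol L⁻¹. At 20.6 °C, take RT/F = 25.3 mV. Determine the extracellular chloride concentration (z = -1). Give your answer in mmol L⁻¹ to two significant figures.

Nernst: E = (25.3/-1) · ln([out]/[in]), so ln([out]/[in]) = -32.5 × -1 / 25.3 = 1.2846.
[out]/[in] = e^(1.2846) = 3.613.
[out] = 3.613 × 26.9 = 97.19 mmol L⁻¹.

97 mmol L⁻¹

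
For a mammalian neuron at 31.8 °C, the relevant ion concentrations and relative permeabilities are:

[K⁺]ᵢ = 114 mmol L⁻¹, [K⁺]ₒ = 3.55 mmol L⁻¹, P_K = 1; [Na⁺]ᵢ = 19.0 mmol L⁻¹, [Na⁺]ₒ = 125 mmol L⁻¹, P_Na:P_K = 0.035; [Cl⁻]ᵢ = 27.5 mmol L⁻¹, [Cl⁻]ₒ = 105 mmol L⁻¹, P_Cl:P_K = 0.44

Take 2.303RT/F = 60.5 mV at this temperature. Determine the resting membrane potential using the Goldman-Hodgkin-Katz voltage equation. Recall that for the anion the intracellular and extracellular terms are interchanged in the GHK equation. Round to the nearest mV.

Vm = 60.5 · log₁₀[(Σ P·[cation]ₒ + Σ P·[anion]ᵢ) / (Σ P·[cation]ᵢ + Σ P·[anion]ₒ)]
Numerator = 1×3.55 + 0.035×125 + 0.44×27.5 = 20.02
Denominator = 1×114 + 0.035×19.0 + 0.44×105 = 160.9
Vm = 60.5 · log₁₀(0.12448) = 60.5 × (-0.9049) = -54.75 mV

-55 mV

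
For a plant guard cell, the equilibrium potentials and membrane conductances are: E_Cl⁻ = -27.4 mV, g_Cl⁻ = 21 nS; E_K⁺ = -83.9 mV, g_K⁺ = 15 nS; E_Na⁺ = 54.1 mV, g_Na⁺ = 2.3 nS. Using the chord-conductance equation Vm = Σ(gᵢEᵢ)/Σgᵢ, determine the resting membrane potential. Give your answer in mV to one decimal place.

-44.6 mV

Σ gᵢEᵢ = 21·(-27.4) + 15·(-83.9) + 2.3·(54.1) = -1709.47
Σ gᵢ = 21 + 15 + 2.3 = 38.3
Vm = -1709.47 / 38.3 = -44.63 mV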